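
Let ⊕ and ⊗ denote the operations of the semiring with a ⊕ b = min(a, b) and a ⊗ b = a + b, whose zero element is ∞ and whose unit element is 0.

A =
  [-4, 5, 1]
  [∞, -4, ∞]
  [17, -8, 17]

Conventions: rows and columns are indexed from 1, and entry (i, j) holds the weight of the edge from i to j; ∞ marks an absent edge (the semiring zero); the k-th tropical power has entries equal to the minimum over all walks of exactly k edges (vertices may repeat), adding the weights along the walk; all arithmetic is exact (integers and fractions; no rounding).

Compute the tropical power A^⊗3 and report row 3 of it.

A^⊗2:
  [-8, -7, -3]
  [∞, -8, ∞]
  [13, -12, 18]
A^⊗3:
  [-12, -11, -7]
  [∞, -12, ∞]
  [9, -16, 14]
Answer: row 3 of A^⊗3 = [9, -16, 14]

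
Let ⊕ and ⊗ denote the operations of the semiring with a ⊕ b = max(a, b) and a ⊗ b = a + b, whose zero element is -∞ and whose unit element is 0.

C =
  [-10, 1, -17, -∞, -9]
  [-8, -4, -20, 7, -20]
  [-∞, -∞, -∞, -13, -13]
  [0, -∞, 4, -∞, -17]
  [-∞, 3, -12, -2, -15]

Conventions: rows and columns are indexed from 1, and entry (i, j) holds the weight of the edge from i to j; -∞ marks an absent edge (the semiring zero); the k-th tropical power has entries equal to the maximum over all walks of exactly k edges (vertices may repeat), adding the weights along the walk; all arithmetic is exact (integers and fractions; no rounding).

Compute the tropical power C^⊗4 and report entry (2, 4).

C^⊗2:
  [-7, -3, -19, 8, -19]
  [7, -7, 11, 3, -10]
  [-13, -10, -9, -15, -28]
  [-10, 1, -17, -9, -9]
  [-2, -1, 2, 10, -17]
C^⊗3:
  [8, -6, 12, 4, -9]
  [3, 8, 7, 0, -2]
  [-15, -12, -11, -3, -22]
  [-7, -3, -5, 8, -19]
  [10, -1, 14, 6, -7]
C^⊗4:
  [4, 9, 8, 1, -1]
  [0, 4, 4, 15, -6]
  [-3, -14, 1, -5, -20]
  [8, -6, 12, 4, -9]
  [6, 11, 10, 6, 1]
Key observation: the optimum is the walk 2->4->1->2->4, with weight 7 + 0 + 1 + 7 = 15.
Optimal value attained by: walk 2->4->1->2->4.
Answer: (C^⊗4)[2][4] = 15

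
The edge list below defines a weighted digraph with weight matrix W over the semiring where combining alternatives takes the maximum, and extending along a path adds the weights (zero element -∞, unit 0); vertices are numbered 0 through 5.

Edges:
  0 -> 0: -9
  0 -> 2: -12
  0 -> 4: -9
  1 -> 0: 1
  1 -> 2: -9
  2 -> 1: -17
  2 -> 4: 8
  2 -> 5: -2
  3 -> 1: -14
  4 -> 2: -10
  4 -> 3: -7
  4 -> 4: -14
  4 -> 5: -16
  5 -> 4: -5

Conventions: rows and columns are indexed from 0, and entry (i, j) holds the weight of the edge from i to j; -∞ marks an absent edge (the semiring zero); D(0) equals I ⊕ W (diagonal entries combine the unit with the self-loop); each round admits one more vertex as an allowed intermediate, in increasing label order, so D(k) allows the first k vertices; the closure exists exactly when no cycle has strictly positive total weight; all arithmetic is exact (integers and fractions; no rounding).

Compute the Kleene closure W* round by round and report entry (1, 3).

D(0):
  [0, -∞, -12, -∞, -9, -∞]
  [1, 0, -9, -∞, -∞, -∞]
  [-∞, -17, 0, -∞, 8, -2]
  [-∞, -14, -∞, 0, -∞, -∞]
  [-∞, -∞, -10, -7, 0, -16]
  [-∞, -∞, -∞, -∞, -5, 0]
D(1):
  [0, -∞, -12, -∞, -9, -∞]
  [1, 0, -9, -∞, -8, -∞]
  [-∞, -17, 0, -∞, 8, -2]
  [-∞, -14, -∞, 0, -∞, -∞]
  [-∞, -∞, -10, -7, 0, -16]
  [-∞, -∞, -∞, -∞, -5, 0]
D(2):
  [0, -∞, -12, -∞, -9, -∞]
  [1, 0, -9, -∞, -8, -∞]
  [-16, -17, 0, -∞, 8, -2]
  [-13, -14, -23, 0, -22, -∞]
  [-∞, -∞, -10, -7, 0, -16]
  [-∞, -∞, -∞, -∞, -5, 0]
D(3):
  [0, -29, -12, -∞, -4, -14]
  [1, 0, -9, -∞, -1, -11]
  [-16, -17, 0, -∞, 8, -2]
  [-13, -14, -23, 0, -15, -25]
  [-26, -27, -10, -7, 0, -12]
  [-∞, -∞, -∞, -∞, -5, 0]
D(4):
  [0, -29, -12, -∞, -4, -14]
  [1, 0, -9, -∞, -1, -11]
  [-16, -17, 0, -∞, 8, -2]
  [-13, -14, -23, 0, -15, -25]
  [-20, -21, -10, -7, 0, -12]
  [-∞, -∞, -∞, -∞, -5, 0]
D(5):
  [0, -25, -12, -11, -4, -14]
  [1, 0, -9, -8, -1, -11]
  [-12, -13, 0, 1, 8, -2]
  [-13, -14, -23, 0, -15, -25]
  [-20, -21, -10, -7, 0, -12]
  [-25, -26, -15, -12, -5, 0]
D(6):
  [0, -25, -12, -11, -4, -14]
  [1, 0, -9, -8, -1, -11]
  [-12, -13, 0, 1, 8, -2]
  [-13, -14, -23, 0, -15, -25]
  [-20, -21, -10, -7, 0, -12]
  [-25, -26, -15, -12, -5, 0]
Answer: W*[1][3] = -8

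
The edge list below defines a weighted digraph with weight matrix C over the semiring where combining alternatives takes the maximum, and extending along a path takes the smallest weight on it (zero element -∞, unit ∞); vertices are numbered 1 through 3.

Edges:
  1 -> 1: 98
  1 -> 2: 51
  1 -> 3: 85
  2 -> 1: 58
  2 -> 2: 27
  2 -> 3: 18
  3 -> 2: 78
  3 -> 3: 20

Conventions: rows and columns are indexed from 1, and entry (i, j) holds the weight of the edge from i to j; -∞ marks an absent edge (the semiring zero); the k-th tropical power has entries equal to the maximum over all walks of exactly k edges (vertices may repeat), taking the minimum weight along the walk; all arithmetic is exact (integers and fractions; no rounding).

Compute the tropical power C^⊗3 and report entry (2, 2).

C^⊗2:
  [98, 78, 85]
  [58, 51, 58]
  [58, 27, 20]
C^⊗3:
  [98, 78, 85]
  [58, 58, 58]
  [58, 51, 58]
Key observation: the optimum is the walk 2->1->3->2, with weight 58 min 85 min 78 = 58.
Optimal value attained by: walk 2->1->3->2.
Answer: (C^⊗3)[2][2] = 58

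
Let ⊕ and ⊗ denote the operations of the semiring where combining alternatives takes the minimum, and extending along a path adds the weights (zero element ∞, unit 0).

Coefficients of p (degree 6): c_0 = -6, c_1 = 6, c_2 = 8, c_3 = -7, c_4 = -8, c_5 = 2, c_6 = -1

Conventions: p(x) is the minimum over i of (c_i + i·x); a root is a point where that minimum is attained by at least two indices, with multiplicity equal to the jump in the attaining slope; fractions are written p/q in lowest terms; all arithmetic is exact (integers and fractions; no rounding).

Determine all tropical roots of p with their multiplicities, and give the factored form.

hull edge (i=0, c=-6) to (i=4, c=-8): slope -1/2, span 4
hull edge (i=4, c=-8) to (i=6, c=-1): slope 7/2, span 2
Factored form: p(x) = -1 ⊗ (x ⊕ (-7/2)) ⊗ (x ⊕ (-7/2)) ⊗ (x ⊕ 1/2) ⊗ (x ⊕ 1/2) ⊗ (x ⊕ 1/2) ⊗ (x ⊕ 1/2)
Answer: roots = -7/2 (mult 2), 1/2 (mult 4)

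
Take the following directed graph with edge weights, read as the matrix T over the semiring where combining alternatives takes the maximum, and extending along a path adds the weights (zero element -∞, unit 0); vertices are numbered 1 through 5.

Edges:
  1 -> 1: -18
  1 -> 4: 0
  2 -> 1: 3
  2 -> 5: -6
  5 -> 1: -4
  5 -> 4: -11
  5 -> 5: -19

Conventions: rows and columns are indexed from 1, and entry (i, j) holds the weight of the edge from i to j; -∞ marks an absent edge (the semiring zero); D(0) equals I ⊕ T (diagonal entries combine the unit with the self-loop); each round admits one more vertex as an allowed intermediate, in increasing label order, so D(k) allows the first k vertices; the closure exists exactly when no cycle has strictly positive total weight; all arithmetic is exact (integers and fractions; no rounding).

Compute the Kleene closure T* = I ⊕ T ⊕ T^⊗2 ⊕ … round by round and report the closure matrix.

D(0):
  [0, -∞, -∞, 0, -∞]
  [3, 0, -∞, -∞, -6]
  [-∞, -∞, 0, -∞, -∞]
  [-∞, -∞, -∞, 0, -∞]
  [-4, -∞, -∞, -11, 0]
D(1):
  [0, -∞, -∞, 0, -∞]
  [3, 0, -∞, 3, -6]
  [-∞, -∞, 0, -∞, -∞]
  [-∞, -∞, -∞, 0, -∞]
  [-4, -∞, -∞, -4, 0]
D(2):
  [0, -∞, -∞, 0, -∞]
  [3, 0, -∞, 3, -6]
  [-∞, -∞, 0, -∞, -∞]
  [-∞, -∞, -∞, 0, -∞]
  [-4, -∞, -∞, -4, 0]
D(3):
  [0, -∞, -∞, 0, -∞]
  [3, 0, -∞, 3, -6]
  [-∞, -∞, 0, -∞, -∞]
  [-∞, -∞, -∞, 0, -∞]
  [-4, -∞, -∞, -4, 0]
D(4):
  [0, -∞, -∞, 0, -∞]
  [3, 0, -∞, 3, -6]
  [-∞, -∞, 0, -∞, -∞]
  [-∞, -∞, -∞, 0, -∞]
  [-4, -∞, -∞, -4, 0]
D(5):
  [0, -∞, -∞, 0, -∞]
  [3, 0, -∞, 3, -6]
  [-∞, -∞, 0, -∞, -∞]
  [-∞, -∞, -∞, 0, -∞]
  [-4, -∞, -∞, -4, 0]
Answer: T* = [[0, -∞, -∞, 0, -∞], [3, 0, -∞, 3, -6], [-∞, -∞, 0, -∞, -∞], [-∞, -∞, -∞, 0, -∞], [-4, -∞, -∞, -4, 0]]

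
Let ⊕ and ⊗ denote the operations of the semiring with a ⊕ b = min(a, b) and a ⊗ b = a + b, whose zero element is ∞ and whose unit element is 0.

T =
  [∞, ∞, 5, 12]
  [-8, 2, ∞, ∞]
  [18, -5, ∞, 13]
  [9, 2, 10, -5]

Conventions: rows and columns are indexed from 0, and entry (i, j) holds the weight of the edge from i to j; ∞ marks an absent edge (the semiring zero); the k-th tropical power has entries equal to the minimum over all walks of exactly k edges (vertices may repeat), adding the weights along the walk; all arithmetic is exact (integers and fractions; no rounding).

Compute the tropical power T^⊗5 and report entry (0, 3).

T^⊗2:
  [21, 0, 22, 7]
  [-6, 4, -3, 4]
  [-13, -3, 23, 8]
  [-6, -3, 5, -10]
T^⊗3:
  [-8, 2, 17, 2]
  [-4, -8, -1, -1]
  [-11, -1, -8, -1]
  [-11, -8, -1, -15]
T^⊗4:
  [-6, 4, -3, -3]
  [-16, -6, 1, -6]
  [-9, -13, -6, -6]
  [-16, -13, -6, -20]
T^⊗5:
  [-4, -8, -1, -8]
  [-14, -4, -11, -11]
  [-21, -11, -4, -11]
  [-21, -18, -11, -25]
Key observation: the optimum is the walk 0->3->3->3->3->3, with weight 12 + (-5) + (-5) + (-5) + (-5) = -8.
Optimal value attained by: walk 0->3->3->3->3->3.
Answer: (T^⊗5)[0][3] = -8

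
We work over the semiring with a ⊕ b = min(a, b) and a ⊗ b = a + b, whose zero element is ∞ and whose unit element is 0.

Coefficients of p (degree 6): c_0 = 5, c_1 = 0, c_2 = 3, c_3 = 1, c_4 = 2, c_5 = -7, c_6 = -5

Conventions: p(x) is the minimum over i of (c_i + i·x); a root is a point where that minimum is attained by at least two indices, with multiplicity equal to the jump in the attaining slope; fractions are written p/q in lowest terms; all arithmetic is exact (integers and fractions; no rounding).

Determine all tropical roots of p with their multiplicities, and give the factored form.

hull edge (i=0, c=5) to (i=1, c=0): slope -5, span 1
hull edge (i=1, c=0) to (i=5, c=-7): slope -7/4, span 4
hull edge (i=5, c=-7) to (i=6, c=-5): slope 2, span 1
Factored form: p(x) = -5 ⊗ (x ⊕ (-2)) ⊗ (x ⊕ 7/4) ⊗ (x ⊕ 7/4) ⊗ (x ⊕ 7/4) ⊗ (x ⊕ 7/4) ⊗ (x ⊕ 5)
Answer: roots = -2 (mult 1), 7/4 (mult 4), 5 (mult 1)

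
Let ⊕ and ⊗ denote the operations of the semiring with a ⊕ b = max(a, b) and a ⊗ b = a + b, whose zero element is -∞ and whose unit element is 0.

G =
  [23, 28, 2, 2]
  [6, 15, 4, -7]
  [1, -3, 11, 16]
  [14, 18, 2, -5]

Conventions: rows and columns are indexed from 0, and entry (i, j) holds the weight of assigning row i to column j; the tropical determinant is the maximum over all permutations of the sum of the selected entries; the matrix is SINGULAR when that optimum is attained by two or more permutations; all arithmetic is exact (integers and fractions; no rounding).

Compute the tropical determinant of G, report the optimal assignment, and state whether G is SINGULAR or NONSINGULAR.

σ = (0, 1, 2, 3): 23 + 15 + 11 + (-5) = 44
σ = (0, 1, 3, 2): 23 + 15 + 16 + 2 = 56
σ = (0, 2, 1, 3): 23 + 4 + (-3) + (-5) = 19
σ = (0, 2, 3, 1): 23 + 4 + 16 + 18 = 61
σ = (0, 3, 1, 2): 23 + (-7) + (-3) + 2 = 15
σ = (0, 3, 2, 1): 23 + (-7) + 11 + 18 = 45
σ = (1, 0, 2, 3): 28 + 6 + 11 + (-5) = 40
σ = (1, 0, 3, 2): 28 + 6 + 16 + 2 = 52
σ = (1, 2, 0, 3): 28 + 4 + 1 + (-5) = 28
σ = (1, 2, 3, 0): 28 + 4 + 16 + 14 = 62
σ = (1, 3, 0, 2): 28 + (-7) + 1 + 2 = 24
σ = (1, 3, 2, 0): 28 + (-7) + 11 + 14 = 46
σ = (2, 0, 1, 3): 2 + 6 + (-3) + (-5) = 0
σ = (2, 0, 3, 1): 2 + 6 + 16 + 18 = 42
σ = (2, 1, 0, 3): 2 + 15 + 1 + (-5) = 13
σ = (2, 1, 3, 0): 2 + 15 + 16 + 14 = 47
σ = (2, 3, 0, 1): 2 + (-7) + 1 + 18 = 14
σ = (2, 3, 1, 0): 2 + (-7) + (-3) + 14 = 6
σ = (3, 0, 1, 2): 2 + 6 + (-3) + 2 = 7
σ = (3, 0, 2, 1): 2 + 6 + 11 + 18 = 37
σ = (3, 1, 0, 2): 2 + 15 + 1 + 2 = 20
σ = (3, 1, 2, 0): 2 + 15 + 11 + 14 = 42
σ = (3, 2, 0, 1): 2 + 4 + 1 + 18 = 25
σ = (3, 2, 1, 0): 2 + 4 + (-3) + 14 = 17
Optimal value attained by: σ = (1, 2, 3, 0).
Answer: det⊕(G) = 62; verdict: NONSINGULAR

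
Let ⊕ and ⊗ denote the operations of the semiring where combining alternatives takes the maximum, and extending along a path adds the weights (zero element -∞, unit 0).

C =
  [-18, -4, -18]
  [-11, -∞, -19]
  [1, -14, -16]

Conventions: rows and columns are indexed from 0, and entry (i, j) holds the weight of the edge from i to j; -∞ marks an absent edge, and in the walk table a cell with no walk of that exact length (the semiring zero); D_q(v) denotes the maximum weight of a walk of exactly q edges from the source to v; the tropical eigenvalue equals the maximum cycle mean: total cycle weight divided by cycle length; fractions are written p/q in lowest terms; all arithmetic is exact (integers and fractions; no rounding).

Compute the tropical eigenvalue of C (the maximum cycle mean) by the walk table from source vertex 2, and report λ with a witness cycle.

q=0: [-∞, -∞, 0]
q=1: [1, -14, -16]
q=2: [-15, -3, -17]
q=3: [-14, -19, -22]
Optimal cycle mean attained by: cycle 0->1->2->0, total (-4) + (-19) + 1, length 3.
Answer: λ = -22/3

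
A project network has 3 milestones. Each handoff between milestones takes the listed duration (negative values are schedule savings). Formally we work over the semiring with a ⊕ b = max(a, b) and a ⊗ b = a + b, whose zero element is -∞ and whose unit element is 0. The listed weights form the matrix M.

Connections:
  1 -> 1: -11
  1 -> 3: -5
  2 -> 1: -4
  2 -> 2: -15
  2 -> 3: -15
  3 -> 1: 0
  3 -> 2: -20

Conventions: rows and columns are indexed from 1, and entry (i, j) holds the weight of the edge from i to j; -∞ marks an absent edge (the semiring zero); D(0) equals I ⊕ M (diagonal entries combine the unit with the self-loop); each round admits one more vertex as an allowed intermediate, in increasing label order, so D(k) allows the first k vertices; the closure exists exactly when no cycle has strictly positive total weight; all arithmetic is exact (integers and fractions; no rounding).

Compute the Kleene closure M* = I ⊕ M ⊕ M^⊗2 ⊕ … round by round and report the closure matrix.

D(0):
  [0, -∞, -5]
  [-4, 0, -15]
  [0, -20, 0]
D(1):
  [0, -∞, -5]
  [-4, 0, -9]
  [0, -20, 0]
D(2):
  [0, -∞, -5]
  [-4, 0, -9]
  [0, -20, 0]
D(3):
  [0, -25, -5]
  [-4, 0, -9]
  [0, -20, 0]
Answer: M* = [[0, -25, -5], [-4, 0, -9], [0, -20, 0]]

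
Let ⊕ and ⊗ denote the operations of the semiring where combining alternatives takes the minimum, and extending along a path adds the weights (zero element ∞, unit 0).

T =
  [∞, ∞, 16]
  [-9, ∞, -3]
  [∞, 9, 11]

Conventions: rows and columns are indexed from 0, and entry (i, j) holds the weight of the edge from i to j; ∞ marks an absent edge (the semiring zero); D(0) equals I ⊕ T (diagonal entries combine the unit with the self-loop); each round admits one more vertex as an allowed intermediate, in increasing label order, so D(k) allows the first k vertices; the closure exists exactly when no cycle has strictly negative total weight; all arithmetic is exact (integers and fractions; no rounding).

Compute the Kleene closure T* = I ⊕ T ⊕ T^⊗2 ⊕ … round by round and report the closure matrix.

D(0):
  [0, ∞, 16]
  [-9, 0, -3]
  [∞, 9, 0]
D(1):
  [0, ∞, 16]
  [-9, 0, -3]
  [∞, 9, 0]
D(2):
  [0, ∞, 16]
  [-9, 0, -3]
  [0, 9, 0]
D(3):
  [0, 25, 16]
  [-9, 0, -3]
  [0, 9, 0]
Answer: T* = [[0, 25, 16], [-9, 0, -3], [0, 9, 0]]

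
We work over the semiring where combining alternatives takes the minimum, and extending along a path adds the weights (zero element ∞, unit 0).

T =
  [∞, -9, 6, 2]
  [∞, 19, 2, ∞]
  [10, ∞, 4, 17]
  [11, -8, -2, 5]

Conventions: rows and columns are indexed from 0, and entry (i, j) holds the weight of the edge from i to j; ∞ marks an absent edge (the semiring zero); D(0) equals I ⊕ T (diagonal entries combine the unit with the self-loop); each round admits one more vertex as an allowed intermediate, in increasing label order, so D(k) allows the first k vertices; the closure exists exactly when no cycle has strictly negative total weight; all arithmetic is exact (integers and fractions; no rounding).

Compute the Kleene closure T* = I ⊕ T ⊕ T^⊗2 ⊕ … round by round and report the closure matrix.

D(0):
  [0, -9, 6, 2]
  [∞, 0, 2, ∞]
  [10, ∞, 0, 17]
  [11, -8, -2, 0]
D(1):
  [0, -9, 6, 2]
  [∞, 0, 2, ∞]
  [10, 1, 0, 12]
  [11, -8, -2, 0]
D(2):
  [0, -9, -7, 2]
  [∞, 0, 2, ∞]
  [10, 1, 0, 12]
  [11, -8, -6, 0]
D(3):
  [0, -9, -7, 2]
  [12, 0, 2, 14]
  [10, 1, 0, 12]
  [4, -8, -6, 0]
D(4):
  [0, -9, -7, 2]
  [12, 0, 2, 14]
  [10, 1, 0, 12]
  [4, -8, -6, 0]
Answer: T* = [[0, -9, -7, 2], [12, 0, 2, 14], [10, 1, 0, 12], [4, -8, -6, 0]]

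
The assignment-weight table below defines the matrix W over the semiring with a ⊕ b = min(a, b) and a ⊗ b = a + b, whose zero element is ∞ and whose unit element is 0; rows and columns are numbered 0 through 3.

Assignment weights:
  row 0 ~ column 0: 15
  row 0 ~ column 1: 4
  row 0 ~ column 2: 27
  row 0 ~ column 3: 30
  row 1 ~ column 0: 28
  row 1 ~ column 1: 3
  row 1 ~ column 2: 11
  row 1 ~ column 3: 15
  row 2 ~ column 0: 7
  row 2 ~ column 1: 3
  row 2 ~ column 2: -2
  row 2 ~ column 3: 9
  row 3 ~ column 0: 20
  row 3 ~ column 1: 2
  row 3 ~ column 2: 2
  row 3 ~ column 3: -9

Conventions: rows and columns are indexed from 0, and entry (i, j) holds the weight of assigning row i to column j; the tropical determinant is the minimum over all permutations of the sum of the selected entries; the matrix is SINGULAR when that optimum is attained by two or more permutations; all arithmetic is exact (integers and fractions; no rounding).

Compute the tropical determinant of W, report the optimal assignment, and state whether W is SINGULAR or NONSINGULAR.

σ = (0, 1, 2, 3): 15 + 3 + (-2) + (-9) = 7
σ = (0, 1, 3, 2): 15 + 3 + 9 + 2 = 29
σ = (0, 2, 1, 3): 15 + 11 + 3 + (-9) = 20
σ = (0, 2, 3, 1): 15 + 11 + 9 + 2 = 37
σ = (0, 3, 1, 2): 15 + 15 + 3 + 2 = 35
σ = (0, 3, 2, 1): 15 + 15 + (-2) + 2 = 30
σ = (1, 0, 2, 3): 4 + 28 + (-2) + (-9) = 21
σ = (1, 0, 3, 2): 4 + 28 + 9 + 2 = 43
σ = (1, 2, 0, 3): 4 + 11 + 7 + (-9) = 13
σ = (1, 2, 3, 0): 4 + 11 + 9 + 20 = 44
σ = (1, 3, 0, 2): 4 + 15 + 7 + 2 = 28
σ = (1, 3, 2, 0): 4 + 15 + (-2) + 20 = 37
σ = (2, 0, 1, 3): 27 + 28 + 3 + (-9) = 49
σ = (2, 0, 3, 1): 27 + 28 + 9 + 2 = 66
σ = (2, 1, 0, 3): 27 + 3 + 7 + (-9) = 28
σ = (2, 1, 3, 0): 27 + 3 + 9 + 20 = 59
σ = (2, 3, 0, 1): 27 + 15 + 7 + 2 = 51
σ = (2, 3, 1, 0): 27 + 15 + 3 + 20 = 65
σ = (3, 0, 1, 2): 30 + 28 + 3 + 2 = 63
σ = (3, 0, 2, 1): 30 + 28 + (-2) + 2 = 58
σ = (3, 1, 0, 2): 30 + 3 + 7 + 2 = 42
σ = (3, 1, 2, 0): 30 + 3 + (-2) + 20 = 51
σ = (3, 2, 0, 1): 30 + 11 + 7 + 2 = 50
σ = (3, 2, 1, 0): 30 + 11 + 3 + 20 = 64
Optimal value attained by: σ = (0, 1, 2, 3).
Answer: det⊕(W) = 7; verdict: NONSINGULAR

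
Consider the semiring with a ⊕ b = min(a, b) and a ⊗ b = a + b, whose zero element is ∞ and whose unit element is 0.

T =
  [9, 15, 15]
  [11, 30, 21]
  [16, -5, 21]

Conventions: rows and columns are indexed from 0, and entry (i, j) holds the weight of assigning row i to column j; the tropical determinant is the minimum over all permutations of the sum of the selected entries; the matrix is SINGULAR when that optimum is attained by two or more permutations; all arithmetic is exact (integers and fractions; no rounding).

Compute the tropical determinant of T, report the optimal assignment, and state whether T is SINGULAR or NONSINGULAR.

σ = (0, 1, 2): 9 + 30 + 21 = 60
σ = (0, 2, 1): 9 + 21 + (-5) = 25
σ = (1, 0, 2): 15 + 11 + 21 = 47
σ = (1, 2, 0): 15 + 21 + 16 = 52
σ = (2, 0, 1): 15 + 11 + (-5) = 21
σ = (2, 1, 0): 15 + 30 + 16 = 61
Optimal value attained by: σ = (2, 0, 1).
Answer: det⊕(T) = 21; verdict: NONSINGULAR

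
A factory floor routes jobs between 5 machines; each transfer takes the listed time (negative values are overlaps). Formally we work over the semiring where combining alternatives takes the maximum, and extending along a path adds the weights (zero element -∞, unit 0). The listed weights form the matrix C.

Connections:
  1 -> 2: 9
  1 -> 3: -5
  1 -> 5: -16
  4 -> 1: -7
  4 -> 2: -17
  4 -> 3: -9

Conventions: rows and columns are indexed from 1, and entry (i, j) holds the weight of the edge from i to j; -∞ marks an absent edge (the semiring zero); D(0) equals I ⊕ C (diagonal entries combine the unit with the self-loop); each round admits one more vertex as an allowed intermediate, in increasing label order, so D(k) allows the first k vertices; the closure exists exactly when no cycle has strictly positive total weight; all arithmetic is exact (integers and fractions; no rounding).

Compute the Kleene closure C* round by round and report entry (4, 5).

D(0):
  [0, 9, -5, -∞, -16]
  [-∞, 0, -∞, -∞, -∞]
  [-∞, -∞, 0, -∞, -∞]
  [-7, -17, -9, 0, -∞]
  [-∞, -∞, -∞, -∞, 0]
D(1):
  [0, 9, -5, -∞, -16]
  [-∞, 0, -∞, -∞, -∞]
  [-∞, -∞, 0, -∞, -∞]
  [-7, 2, -9, 0, -23]
  [-∞, -∞, -∞, -∞, 0]
D(2):
  [0, 9, -5, -∞, -16]
  [-∞, 0, -∞, -∞, -∞]
  [-∞, -∞, 0, -∞, -∞]
  [-7, 2, -9, 0, -23]
  [-∞, -∞, -∞, -∞, 0]
D(3):
  [0, 9, -5, -∞, -16]
  [-∞, 0, -∞, -∞, -∞]
  [-∞, -∞, 0, -∞, -∞]
  [-7, 2, -9, 0, -23]
  [-∞, -∞, -∞, -∞, 0]
D(4):
  [0, 9, -5, -∞, -16]
  [-∞, 0, -∞, -∞, -∞]
  [-∞, -∞, 0, -∞, -∞]
  [-7, 2, -9, 0, -23]
  [-∞, -∞, -∞, -∞, 0]
D(5):
  [0, 9, -5, -∞, -16]
  [-∞, 0, -∞, -∞, -∞]
  [-∞, -∞, 0, -∞, -∞]
  [-7, 2, -9, 0, -23]
  [-∞, -∞, -∞, -∞, 0]
Answer: C*[4][5] = -23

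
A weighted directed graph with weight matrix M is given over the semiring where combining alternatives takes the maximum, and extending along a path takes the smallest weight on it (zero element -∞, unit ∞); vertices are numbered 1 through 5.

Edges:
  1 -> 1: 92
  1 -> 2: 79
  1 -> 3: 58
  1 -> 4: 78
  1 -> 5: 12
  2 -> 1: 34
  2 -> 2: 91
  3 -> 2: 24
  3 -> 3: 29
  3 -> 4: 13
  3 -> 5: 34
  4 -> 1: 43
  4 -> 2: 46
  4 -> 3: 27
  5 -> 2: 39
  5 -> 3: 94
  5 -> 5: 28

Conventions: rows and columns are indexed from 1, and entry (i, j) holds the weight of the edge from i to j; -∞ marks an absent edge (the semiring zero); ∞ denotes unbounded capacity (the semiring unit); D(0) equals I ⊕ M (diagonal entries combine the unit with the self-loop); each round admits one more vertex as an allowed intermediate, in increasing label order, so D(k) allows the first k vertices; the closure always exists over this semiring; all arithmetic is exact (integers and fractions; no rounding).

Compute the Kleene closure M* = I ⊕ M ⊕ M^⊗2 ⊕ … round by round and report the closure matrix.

D(0):
  [∞, 79, 58, 78, 12]
  [34, ∞, -∞, -∞, -∞]
  [-∞, 24, ∞, 13, 34]
  [43, 46, 27, ∞, -∞]
  [-∞, 39, 94, -∞, ∞]
D(1):
  [∞, 79, 58, 78, 12]
  [34, ∞, 34, 34, 12]
  [-∞, 24, ∞, 13, 34]
  [43, 46, 43, ∞, 12]
  [-∞, 39, 94, -∞, ∞]
D(2):
  [∞, 79, 58, 78, 12]
  [34, ∞, 34, 34, 12]
  [24, 24, ∞, 24, 34]
  [43, 46, 43, ∞, 12]
  [34, 39, 94, 34, ∞]
D(3):
  [∞, 79, 58, 78, 34]
  [34, ∞, 34, 34, 34]
  [24, 24, ∞, 24, 34]
  [43, 46, 43, ∞, 34]
  [34, 39, 94, 34, ∞]
D(4):
  [∞, 79, 58, 78, 34]
  [34, ∞, 34, 34, 34]
  [24, 24, ∞, 24, 34]
  [43, 46, 43, ∞, 34]
  [34, 39, 94, 34, ∞]
D(5):
  [∞, 79, 58, 78, 34]
  [34, ∞, 34, 34, 34]
  [34, 34, ∞, 34, 34]
  [43, 46, 43, ∞, 34]
  [34, 39, 94, 34, ∞]
Answer: M* = [[∞, 79, 58, 78, 34], [34, ∞, 34, 34, 34], [34, 34, ∞, 34, 34], [43, 46, 43, ∞, 34], [34, 39, 94, 34, ∞]]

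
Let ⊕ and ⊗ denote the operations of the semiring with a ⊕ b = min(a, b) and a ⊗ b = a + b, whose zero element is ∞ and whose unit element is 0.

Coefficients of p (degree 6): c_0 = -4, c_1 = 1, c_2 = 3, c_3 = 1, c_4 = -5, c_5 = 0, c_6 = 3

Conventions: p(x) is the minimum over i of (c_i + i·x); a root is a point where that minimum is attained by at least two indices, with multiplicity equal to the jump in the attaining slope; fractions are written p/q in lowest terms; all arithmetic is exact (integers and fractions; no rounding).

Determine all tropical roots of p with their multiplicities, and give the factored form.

hull edge (i=0, c=-4) to (i=4, c=-5): slope -1/4, span 4
hull edge (i=4, c=-5) to (i=6, c=3): slope 4, span 2
Factored form: p(x) = 3 ⊗ (x ⊕ (-4)) ⊗ (x ⊕ (-4)) ⊗ (x ⊕ 1/4) ⊗ (x ⊕ 1/4) ⊗ (x ⊕ 1/4) ⊗ (x ⊕ 1/4)
Answer: roots = -4 (mult 2), 1/4 (mult 4)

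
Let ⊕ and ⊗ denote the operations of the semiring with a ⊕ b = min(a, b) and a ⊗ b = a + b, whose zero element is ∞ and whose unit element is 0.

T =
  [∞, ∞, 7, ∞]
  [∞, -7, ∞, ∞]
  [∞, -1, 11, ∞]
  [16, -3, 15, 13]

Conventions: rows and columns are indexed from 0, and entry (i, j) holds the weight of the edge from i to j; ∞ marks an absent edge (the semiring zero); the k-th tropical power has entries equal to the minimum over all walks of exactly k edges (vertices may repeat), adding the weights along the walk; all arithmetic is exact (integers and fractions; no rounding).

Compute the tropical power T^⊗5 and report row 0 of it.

T^⊗2:
  [∞, 6, 18, ∞]
  [∞, -14, ∞, ∞]
  [∞, -8, 22, ∞]
  [29, -10, 23, 26]
T^⊗3:
  [∞, -1, 29, ∞]
  [∞, -21, ∞, ∞]
  [∞, -15, 33, ∞]
  [42, -17, 34, 39]
T^⊗4:
  [∞, -8, 40, ∞]
  [∞, -28, ∞, ∞]
  [∞, -22, 44, ∞]
  [55, -24, 45, 52]
T^⊗5:
  [∞, -15, 51, ∞]
  [∞, -35, ∞, ∞]
  [∞, -29, 55, ∞]
  [68, -31, 56, 65]
Answer: row 0 of T^⊗5 = [∞, -15, 51, ∞]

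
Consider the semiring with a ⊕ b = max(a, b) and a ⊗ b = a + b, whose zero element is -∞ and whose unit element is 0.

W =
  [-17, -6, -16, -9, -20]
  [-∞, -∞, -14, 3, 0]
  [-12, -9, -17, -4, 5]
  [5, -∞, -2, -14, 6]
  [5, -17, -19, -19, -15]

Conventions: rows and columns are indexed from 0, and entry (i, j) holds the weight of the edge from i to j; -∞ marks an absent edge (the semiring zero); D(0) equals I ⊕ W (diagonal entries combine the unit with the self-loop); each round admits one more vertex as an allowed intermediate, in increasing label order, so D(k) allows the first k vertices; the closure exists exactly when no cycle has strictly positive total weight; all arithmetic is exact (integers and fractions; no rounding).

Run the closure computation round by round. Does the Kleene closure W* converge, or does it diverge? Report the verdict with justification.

D(0):
  [0, -6, -16, -9, -20]
  [-∞, 0, -14, 3, 0]
  [-12, -9, 0, -4, 5]
  [5, -∞, -2, 0, 6]
  [5, -17, -19, -19, 0]
D(1):
  [0, -6, -16, -9, -20]
  [-∞, 0, -14, 3, 0]
  [-12, -9, 0, -4, 5]
  [5, -1, -2, 0, 6]
  [5, -1, -11, -4, 0]
Detection: at round 2, diagonal entry (3, 3) turns strictly positive.
Key observation: the cycle 3->0->1->3 has total weight 5 + (-6) + 3, which is strictly positive.
Answer: DIVERGES — positive cycle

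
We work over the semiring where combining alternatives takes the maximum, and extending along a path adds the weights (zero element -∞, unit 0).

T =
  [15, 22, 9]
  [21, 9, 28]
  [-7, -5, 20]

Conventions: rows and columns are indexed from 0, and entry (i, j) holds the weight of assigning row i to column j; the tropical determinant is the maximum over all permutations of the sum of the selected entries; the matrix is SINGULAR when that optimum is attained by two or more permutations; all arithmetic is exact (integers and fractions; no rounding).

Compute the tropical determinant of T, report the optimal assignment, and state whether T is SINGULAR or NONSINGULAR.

σ = (0, 1, 2): 15 + 9 + 20 = 44
σ = (0, 2, 1): 15 + 28 + (-5) = 38
σ = (1, 0, 2): 22 + 21 + 20 = 63
σ = (1, 2, 0): 22 + 28 + (-7) = 43
σ = (2, 0, 1): 9 + 21 + (-5) = 25
σ = (2, 1, 0): 9 + 9 + (-7) = 11
Optimal value attained by: σ = (1, 0, 2).
Answer: det⊕(T) = 63; verdict: NONSINGULAR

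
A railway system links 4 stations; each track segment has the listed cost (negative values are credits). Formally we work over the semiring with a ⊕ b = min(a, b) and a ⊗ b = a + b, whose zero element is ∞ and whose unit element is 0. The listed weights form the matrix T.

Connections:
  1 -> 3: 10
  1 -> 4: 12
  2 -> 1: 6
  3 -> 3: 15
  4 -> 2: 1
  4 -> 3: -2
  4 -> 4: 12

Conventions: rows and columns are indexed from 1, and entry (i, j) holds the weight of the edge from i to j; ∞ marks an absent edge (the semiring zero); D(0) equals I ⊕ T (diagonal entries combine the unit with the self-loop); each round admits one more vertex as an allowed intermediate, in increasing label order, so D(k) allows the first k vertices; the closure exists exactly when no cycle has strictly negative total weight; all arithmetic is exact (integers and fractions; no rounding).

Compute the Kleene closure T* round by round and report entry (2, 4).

D(0):
  [0, ∞, 10, 12]
  [6, 0, ∞, ∞]
  [∞, ∞, 0, ∞]
  [∞, 1, -2, 0]
D(1):
  [0, ∞, 10, 12]
  [6, 0, 16, 18]
  [∞, ∞, 0, ∞]
  [∞, 1, -2, 0]
D(2):
  [0, ∞, 10, 12]
  [6, 0, 16, 18]
  [∞, ∞, 0, ∞]
  [7, 1, -2, 0]
D(3):
  [0, ∞, 10, 12]
  [6, 0, 16, 18]
  [∞, ∞, 0, ∞]
  [7, 1, -2, 0]
D(4):
  [0, 13, 10, 12]
  [6, 0, 16, 18]
  [∞, ∞, 0, ∞]
  [7, 1, -2, 0]
Answer: T*[2][4] = 18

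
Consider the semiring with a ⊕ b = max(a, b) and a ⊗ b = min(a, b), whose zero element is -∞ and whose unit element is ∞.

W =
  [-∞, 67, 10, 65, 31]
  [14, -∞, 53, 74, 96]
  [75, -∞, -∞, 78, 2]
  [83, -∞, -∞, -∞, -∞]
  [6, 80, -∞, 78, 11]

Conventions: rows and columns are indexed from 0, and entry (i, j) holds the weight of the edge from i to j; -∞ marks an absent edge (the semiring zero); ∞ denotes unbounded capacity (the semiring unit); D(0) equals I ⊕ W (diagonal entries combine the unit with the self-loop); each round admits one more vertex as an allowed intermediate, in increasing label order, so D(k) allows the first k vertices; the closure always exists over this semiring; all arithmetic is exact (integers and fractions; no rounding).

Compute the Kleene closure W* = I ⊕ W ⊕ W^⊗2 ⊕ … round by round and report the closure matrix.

D(0):
  [∞, 67, 10, 65, 31]
  [14, ∞, 53, 74, 96]
  [75, -∞, ∞, 78, 2]
  [83, -∞, -∞, ∞, -∞]
  [6, 80, -∞, 78, ∞]
D(1):
  [∞, 67, 10, 65, 31]
  [14, ∞, 53, 74, 96]
  [75, 67, ∞, 78, 31]
  [83, 67, 10, ∞, 31]
  [6, 80, 6, 78, ∞]
D(2):
  [∞, 67, 53, 67, 67]
  [14, ∞, 53, 74, 96]
  [75, 67, ∞, 78, 67]
  [83, 67, 53, ∞, 67]
  [14, 80, 53, 78, ∞]
D(3):
  [∞, 67, 53, 67, 67]
  [53, ∞, 53, 74, 96]
  [75, 67, ∞, 78, 67]
  [83, 67, 53, ∞, 67]
  [53, 80, 53, 78, ∞]
D(4):
  [∞, 67, 53, 67, 67]
  [74, ∞, 53, 74, 96]
  [78, 67, ∞, 78, 67]
  [83, 67, 53, ∞, 67]
  [78, 80, 53, 78, ∞]
D(5):
  [∞, 67, 53, 67, 67]
  [78, ∞, 53, 78, 96]
  [78, 67, ∞, 78, 67]
  [83, 67, 53, ∞, 67]
  [78, 80, 53, 78, ∞]
Answer: W* = [[∞, 67, 53, 67, 67], [78, ∞, 53, 78, 96], [78, 67, ∞, 78, 67], [83, 67, 53, ∞, 67], [78, 80, 53, 78, ∞]]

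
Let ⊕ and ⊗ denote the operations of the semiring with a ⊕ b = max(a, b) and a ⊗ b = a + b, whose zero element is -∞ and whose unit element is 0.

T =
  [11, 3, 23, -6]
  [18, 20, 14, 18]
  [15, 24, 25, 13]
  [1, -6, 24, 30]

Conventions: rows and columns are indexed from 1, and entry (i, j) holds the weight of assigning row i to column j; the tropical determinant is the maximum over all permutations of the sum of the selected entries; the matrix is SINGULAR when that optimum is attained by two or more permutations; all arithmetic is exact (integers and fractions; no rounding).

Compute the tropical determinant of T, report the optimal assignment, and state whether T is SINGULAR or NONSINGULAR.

σ = (1, 2, 3, 4): 11 + 20 + 25 + 30 = 86
σ = (1, 2, 4, 3): 11 + 20 + 13 + 24 = 68
σ = (1, 3, 2, 4): 11 + 14 + 24 + 30 = 79
σ = (1, 3, 4, 2): 11 + 14 + 13 + (-6) = 32
σ = (1, 4, 2, 3): 11 + 18 + 24 + 24 = 77
σ = (1, 4, 3, 2): 11 + 18 + 25 + (-6) = 48
σ = (2, 1, 3, 4): 3 + 18 + 25 + 30 = 76
σ = (2, 1, 4, 3): 3 + 18 + 13 + 24 = 58
σ = (2, 3, 1, 4): 3 + 14 + 15 + 30 = 62
σ = (2, 3, 4, 1): 3 + 14 + 13 + 1 = 31
σ = (2, 4, 1, 3): 3 + 18 + 15 + 24 = 60
σ = (2, 4, 3, 1): 3 + 18 + 25 + 1 = 47
σ = (3, 1, 2, 4): 23 + 18 + 24 + 30 = 95
σ = (3, 1, 4, 2): 23 + 18 + 13 + (-6) = 48
σ = (3, 2, 1, 4): 23 + 20 + 15 + 30 = 88
σ = (3, 2, 4, 1): 23 + 20 + 13 + 1 = 57
σ = (3, 4, 1, 2): 23 + 18 + 15 + (-6) = 50
σ = (3, 4, 2, 1): 23 + 18 + 24 + 1 = 66
σ = (4, 1, 2, 3): (-6) + 18 + 24 + 24 = 60
σ = (4, 1, 3, 2): (-6) + 18 + 25 + (-6) = 31
σ = (4, 2, 1, 3): (-6) + 20 + 15 + 24 = 53
σ = (4, 2, 3, 1): (-6) + 20 + 25 + 1 = 40
σ = (4, 3, 1, 2): (-6) + 14 + 15 + (-6) = 17
σ = (4, 3, 2, 1): (-6) + 14 + 24 + 1 = 33
Optimal value attained by: σ = (3, 1, 2, 4).
Answer: det⊕(T) = 95; verdict: NONSINGULAR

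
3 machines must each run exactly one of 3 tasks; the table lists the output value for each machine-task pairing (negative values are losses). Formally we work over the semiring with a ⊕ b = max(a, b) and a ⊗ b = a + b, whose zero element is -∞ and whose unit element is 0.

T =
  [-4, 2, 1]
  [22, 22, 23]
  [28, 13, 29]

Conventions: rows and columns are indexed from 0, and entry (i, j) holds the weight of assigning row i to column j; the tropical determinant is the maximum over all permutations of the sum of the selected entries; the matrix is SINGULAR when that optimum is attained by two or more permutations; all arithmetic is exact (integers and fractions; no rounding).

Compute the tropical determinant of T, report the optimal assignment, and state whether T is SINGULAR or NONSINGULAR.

σ = (0, 1, 2): (-4) + 22 + 29 = 47
σ = (0, 2, 1): (-4) + 23 + 13 = 32
σ = (1, 0, 2): 2 + 22 + 29 = 53
σ = (1, 2, 0): 2 + 23 + 28 = 53
σ = (2, 0, 1): 1 + 22 + 13 = 36
σ = (2, 1, 0): 1 + 22 + 28 = 51
Optimal value attained by: σ = (1, 0, 2).
Answer: det⊕(T) = 53; verdict: SINGULAR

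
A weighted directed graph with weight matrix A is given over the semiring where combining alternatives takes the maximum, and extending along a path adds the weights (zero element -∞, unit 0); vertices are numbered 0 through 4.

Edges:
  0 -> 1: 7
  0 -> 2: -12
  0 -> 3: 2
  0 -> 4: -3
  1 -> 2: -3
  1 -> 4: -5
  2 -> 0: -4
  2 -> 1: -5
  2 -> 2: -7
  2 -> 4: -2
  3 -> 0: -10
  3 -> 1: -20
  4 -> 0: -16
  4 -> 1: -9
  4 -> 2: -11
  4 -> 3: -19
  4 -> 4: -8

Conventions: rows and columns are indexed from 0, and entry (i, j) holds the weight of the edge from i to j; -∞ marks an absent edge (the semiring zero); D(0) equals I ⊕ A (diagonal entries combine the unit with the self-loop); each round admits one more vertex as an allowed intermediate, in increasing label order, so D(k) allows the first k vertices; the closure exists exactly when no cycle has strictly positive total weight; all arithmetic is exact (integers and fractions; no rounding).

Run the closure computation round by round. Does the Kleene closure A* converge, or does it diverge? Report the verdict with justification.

D(0):
  [0, 7, -12, 2, -3]
  [-∞, 0, -3, -∞, -5]
  [-4, -5, 0, -∞, -2]
  [-10, -20, -∞, 0, -∞]
  [-16, -9, -11, -19, 0]
D(1):
  [0, 7, -12, 2, -3]
  [-∞, 0, -3, -∞, -5]
  [-4, 3, 0, -2, -2]
  [-10, -3, -22, 0, -13]
  [-16, -9, -11, -14, 0]
D(2):
  [0, 7, 4, 2, 2]
  [-∞, 0, -3, -∞, -5]
  [-4, 3, 0, -2, -2]
  [-10, -3, -6, 0, -8]
  [-16, -9, -11, -14, 0]
D(3):
  [0, 7, 4, 2, 2]
  [-7, 0, -3, -5, -5]
  [-4, 3, 0, -2, -2]
  [-10, -3, -6, 0, -8]
  [-15, -8, -11, -13, 0]
D(4):
  [0, 7, 4, 2, 2]
  [-7, 0, -3, -5, -5]
  [-4, 3, 0, -2, -2]
  [-10, -3, -6, 0, -8]
  [-15, -8, -11, -13, 0]
D(5):
  [0, 7, 4, 2, 2]
  [-7, 0, -3, -5, -5]
  [-4, 3, 0, -2, -2]
  [-10, -3, -6, 0, -8]
  [-15, -8, -11, -13, 0]
Key observation: every diagonal entry stays at the unit through all rounds, so no improving cycle exists.
Answer: CONVERGES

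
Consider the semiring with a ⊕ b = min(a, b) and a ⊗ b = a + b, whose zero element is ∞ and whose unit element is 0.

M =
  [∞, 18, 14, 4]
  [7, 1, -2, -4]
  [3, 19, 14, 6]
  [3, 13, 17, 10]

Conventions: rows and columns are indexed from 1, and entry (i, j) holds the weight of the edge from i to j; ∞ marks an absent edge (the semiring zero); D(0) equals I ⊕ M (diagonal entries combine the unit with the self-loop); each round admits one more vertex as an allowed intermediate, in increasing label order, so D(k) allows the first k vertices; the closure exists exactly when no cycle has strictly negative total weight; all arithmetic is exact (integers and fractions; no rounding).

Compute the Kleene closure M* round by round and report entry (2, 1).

D(0):
  [0, 18, 14, 4]
  [7, 0, -2, -4]
  [3, 19, 0, 6]
  [3, 13, 17, 0]
D(1):
  [0, 18, 14, 4]
  [7, 0, -2, -4]
  [3, 19, 0, 6]
  [3, 13, 17, 0]
D(2):
  [0, 18, 14, 4]
  [7, 0, -2, -4]
  [3, 19, 0, 6]
  [3, 13, 11, 0]
D(3):
  [0, 18, 14, 4]
  [1, 0, -2, -4]
  [3, 19, 0, 6]
  [3, 13, 11, 0]
D(4):
  [0, 17, 14, 4]
  [-1, 0, -2, -4]
  [3, 19, 0, 6]
  [3, 13, 11, 0]
Answer: M*[2][1] = -1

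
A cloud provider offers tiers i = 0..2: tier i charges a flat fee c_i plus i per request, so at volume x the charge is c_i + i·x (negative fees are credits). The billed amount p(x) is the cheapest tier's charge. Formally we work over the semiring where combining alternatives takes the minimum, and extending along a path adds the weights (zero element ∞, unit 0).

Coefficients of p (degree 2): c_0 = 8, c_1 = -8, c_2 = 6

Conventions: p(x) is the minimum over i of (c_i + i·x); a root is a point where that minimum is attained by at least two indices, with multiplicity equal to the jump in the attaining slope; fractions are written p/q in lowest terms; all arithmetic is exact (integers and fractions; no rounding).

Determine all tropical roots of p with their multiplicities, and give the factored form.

hull edge (i=0, c=8) to (i=1, c=-8): slope -16, span 1
hull edge (i=1, c=-8) to (i=2, c=6): slope 14, span 1
Factored form: p(x) = 6 ⊗ (x ⊕ (-14)) ⊗ (x ⊕ 16)
Answer: roots = -14 (mult 1), 16 (mult 1)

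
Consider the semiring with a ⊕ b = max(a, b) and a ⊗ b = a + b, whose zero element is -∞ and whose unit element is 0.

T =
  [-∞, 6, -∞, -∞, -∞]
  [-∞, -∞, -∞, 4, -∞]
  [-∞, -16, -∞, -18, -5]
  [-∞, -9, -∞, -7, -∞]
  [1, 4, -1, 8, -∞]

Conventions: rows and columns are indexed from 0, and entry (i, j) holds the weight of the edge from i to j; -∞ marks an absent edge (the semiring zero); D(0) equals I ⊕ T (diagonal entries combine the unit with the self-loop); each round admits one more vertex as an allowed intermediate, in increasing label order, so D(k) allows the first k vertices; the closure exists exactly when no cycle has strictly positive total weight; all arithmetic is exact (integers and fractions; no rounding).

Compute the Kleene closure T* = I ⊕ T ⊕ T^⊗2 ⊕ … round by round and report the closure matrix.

D(0):
  [0, 6, -∞, -∞, -∞]
  [-∞, 0, -∞, 4, -∞]
  [-∞, -16, 0, -18, -5]
  [-∞, -9, -∞, 0, -∞]
  [1, 4, -1, 8, 0]
D(1):
  [0, 6, -∞, -∞, -∞]
  [-∞, 0, -∞, 4, -∞]
  [-∞, -16, 0, -18, -5]
  [-∞, -9, -∞, 0, -∞]
  [1, 7, -1, 8, 0]
D(2):
  [0, 6, -∞, 10, -∞]
  [-∞, 0, -∞, 4, -∞]
  [-∞, -16, 0, -12, -5]
  [-∞, -9, -∞, 0, -∞]
  [1, 7, -1, 11, 0]
D(3):
  [0, 6, -∞, 10, -∞]
  [-∞, 0, -∞, 4, -∞]
  [-∞, -16, 0, -12, -5]
  [-∞, -9, -∞, 0, -∞]
  [1, 7, -1, 11, 0]
D(4):
  [0, 6, -∞, 10, -∞]
  [-∞, 0, -∞, 4, -∞]
  [-∞, -16, 0, -12, -5]
  [-∞, -9, -∞, 0, -∞]
  [1, 7, -1, 11, 0]
D(5):
  [0, 6, -∞, 10, -∞]
  [-∞, 0, -∞, 4, -∞]
  [-4, 2, 0, 6, -5]
  [-∞, -9, -∞, 0, -∞]
  [1, 7, -1, 11, 0]
Answer: T* = [[0, 6, -∞, 10, -∞], [-∞, 0, -∞, 4, -∞], [-4, 2, 0, 6, -5], [-∞, -9, -∞, 0, -∞], [1, 7, -1, 11, 0]]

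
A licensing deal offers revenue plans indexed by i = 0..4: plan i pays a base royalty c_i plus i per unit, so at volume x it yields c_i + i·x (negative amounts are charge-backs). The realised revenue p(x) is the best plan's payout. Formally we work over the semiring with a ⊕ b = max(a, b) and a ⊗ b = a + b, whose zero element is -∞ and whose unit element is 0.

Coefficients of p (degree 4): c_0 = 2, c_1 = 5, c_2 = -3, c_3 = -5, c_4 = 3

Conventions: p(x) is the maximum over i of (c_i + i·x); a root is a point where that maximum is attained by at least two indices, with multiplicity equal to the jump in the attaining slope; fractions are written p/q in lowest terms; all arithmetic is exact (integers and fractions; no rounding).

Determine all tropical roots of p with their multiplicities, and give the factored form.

hull edge (i=0, c=2) to (i=1, c=5): slope 3, span 1
hull edge (i=1, c=5) to (i=4, c=3): slope -2/3, span 3
Factored form: p(x) = 3 ⊗ (x ⊕ (-3)) ⊗ (x ⊕ 2/3) ⊗ (x ⊕ 2/3) ⊗ (x ⊕ 2/3)
Answer: roots = -3 (mult 1), 2/3 (mult 3)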